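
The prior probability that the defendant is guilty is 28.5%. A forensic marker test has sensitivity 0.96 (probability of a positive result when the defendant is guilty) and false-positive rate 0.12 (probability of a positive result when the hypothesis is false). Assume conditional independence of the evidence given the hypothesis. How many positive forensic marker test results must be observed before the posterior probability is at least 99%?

Prior odds = 0.285/0.715 = 57/143.
Likelihood ratio of a positive result = 0.96/0.12 = 8.
Target odds: 0.99 ÷ 0.01 = 99.
Need (57/143) × 8ⁿ ≥ 99, i.e. 8ⁿ ≥ 4719/19.
8² = 64 falls short of 4719/19 but 8³ = 512 reaches it, so n = 3.

3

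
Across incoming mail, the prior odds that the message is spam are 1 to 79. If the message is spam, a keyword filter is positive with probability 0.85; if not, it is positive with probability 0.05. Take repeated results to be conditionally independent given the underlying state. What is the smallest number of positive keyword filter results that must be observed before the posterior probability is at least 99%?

Prior odds = 1/79.
Likelihood ratio of a positive = 0.85/0.05 = 17.
Target posterior odds = 0.99/0.01 = 99.
Require 17ⁿ ≥ 99 ÷ (1/79) = 7821.
17³ = 4913 falls short of 7821 but 17⁴ = 83521 reaches it, so n = 4.

4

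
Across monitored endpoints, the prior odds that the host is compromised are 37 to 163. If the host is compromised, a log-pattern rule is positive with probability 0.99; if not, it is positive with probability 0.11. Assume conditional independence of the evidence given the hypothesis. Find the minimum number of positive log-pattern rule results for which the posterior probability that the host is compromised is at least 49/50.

3

Prior odds = 37/163.
Likelihood ratio of a positive = 0.99/0.11 = 9.
Target odds: 0.98 ÷ 0.02 = 49.
Require 9ⁿ ≥ 49 ÷ (37/163) = 7987/37.
9² = 81 falls short of 7987/37 but 9³ = 729 reaches it, so n = 3.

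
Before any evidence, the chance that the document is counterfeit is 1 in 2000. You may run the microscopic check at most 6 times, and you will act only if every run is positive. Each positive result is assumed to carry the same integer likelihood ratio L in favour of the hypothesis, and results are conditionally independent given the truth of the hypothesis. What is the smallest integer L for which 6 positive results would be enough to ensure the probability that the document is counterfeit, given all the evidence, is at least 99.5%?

9

Prior odds = 0.0005/0.9995 = 1/1999.
Target odds = 0.995/0.005 = 199.
Need L⁶ ≥ 199 ÷ (1/1999) = 397801.
8⁶ = 262144 < 397801 ≤ 531441 = 9⁶, so L = 9.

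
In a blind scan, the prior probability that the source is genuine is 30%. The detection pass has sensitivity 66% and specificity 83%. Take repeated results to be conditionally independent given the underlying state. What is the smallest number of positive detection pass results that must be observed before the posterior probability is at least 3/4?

2

Prior odds = 0.3/0.7 = 3/7.
False-positive rate = 1 − 0.83 = 0.17; likelihood ratio of a positive = 0.66/0.17 = 66/17.
Target posterior odds = 0.75/0.25 = 3.
Need (3/7) × (66/17)ⁿ ≥ 3, i.e. (66/17)ⁿ ≥ 7.
(66/17)¹ = 66/17 falls short of 7 but (66/17)² = 4356/289 reaches it, so n = 2.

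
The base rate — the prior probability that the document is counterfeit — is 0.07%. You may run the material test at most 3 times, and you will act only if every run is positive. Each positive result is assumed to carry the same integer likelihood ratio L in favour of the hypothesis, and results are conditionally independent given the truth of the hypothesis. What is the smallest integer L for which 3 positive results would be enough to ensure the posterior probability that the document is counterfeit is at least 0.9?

24

Prior odds = 0.0007/0.9993 = 7/9993.
Target odds = 0.9/0.1 = 9.
Need L³ ≥ 9 ÷ (7/9993) = 89937/7.
23³ = 12167 < 89937/7 ≤ 13824 = 24³, so L = 24.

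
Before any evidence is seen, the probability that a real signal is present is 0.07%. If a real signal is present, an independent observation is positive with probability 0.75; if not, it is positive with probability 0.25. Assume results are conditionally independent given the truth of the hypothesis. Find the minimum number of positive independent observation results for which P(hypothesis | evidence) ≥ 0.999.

Prior odds = 0.0007/0.9993 = 7/9993.
Likelihood ratio of a positive = 0.75/0.25 = 3.
Target odds: 0.999 ÷ 0.001 = 999.
Require 3ⁿ ≥ 999 ÷ (7/9993) = 9983007/7.
3¹² = 531441 falls short of 9983007/7 but 3¹³ = 1594323 reaches it, so n = 13.

13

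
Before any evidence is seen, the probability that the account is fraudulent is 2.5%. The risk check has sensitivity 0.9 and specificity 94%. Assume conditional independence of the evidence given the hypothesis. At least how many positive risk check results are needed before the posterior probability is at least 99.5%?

Prior odds = 0.025/0.975 = 1/39.
False-positive rate = 1 − 0.94 = 0.06; likelihood ratio of a positive = 0.9/0.06 = 15.
Target posterior odds = 0.995/0.005 = 199.
Need (1/39) × 15ⁿ ≥ 199, i.e. 15ⁿ ≥ 7761.
15³ = 3375 falls short of 7761 but 15⁴ = 50625 reaches it, so n = 4.

4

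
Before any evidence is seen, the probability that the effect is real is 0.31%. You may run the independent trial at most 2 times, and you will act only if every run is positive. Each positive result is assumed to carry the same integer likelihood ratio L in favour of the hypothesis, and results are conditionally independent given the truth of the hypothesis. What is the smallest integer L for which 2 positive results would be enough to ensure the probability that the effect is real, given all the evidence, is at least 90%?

Prior odds = 0.0031/0.9969 = 31/9969.
Target odds = 0.9/0.1 = 9.
Need L² ≥ 9 ÷ (31/9969) = 89721/31.
53² = 2809 < 89721/31 ≤ 2916 = 54², so L = 54.

54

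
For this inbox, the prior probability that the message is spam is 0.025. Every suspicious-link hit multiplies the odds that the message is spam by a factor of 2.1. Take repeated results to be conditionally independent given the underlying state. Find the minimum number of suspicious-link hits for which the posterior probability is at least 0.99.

Prior odds = 0.025/0.975 = 1/39.
Likelihood ratio per suspicious-link hit = 2.1.
Target odds: 0.99 ÷ 0.01 = 99.
Require 2.1ⁿ ≥ 99 ÷ (1/39) = 3861.
2.1¹¹ ≈3502.78 falls short of 3861 but 2.1¹² ≈7355.83 reaches it, so n = 12.

12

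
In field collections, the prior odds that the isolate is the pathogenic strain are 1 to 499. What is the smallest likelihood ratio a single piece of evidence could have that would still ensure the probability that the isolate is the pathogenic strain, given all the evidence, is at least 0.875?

3493

Prior odds = 1/499.
Target odds = 0.875/0.125 = 7.
Required Bayes factor = 7 ÷ (1/499) = 3493.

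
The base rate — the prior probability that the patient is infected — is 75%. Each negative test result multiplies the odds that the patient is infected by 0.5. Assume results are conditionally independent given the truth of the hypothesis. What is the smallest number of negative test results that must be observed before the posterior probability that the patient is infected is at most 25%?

Prior odds: 0.75 ÷ 0.25 = 3.
Likelihood ratio per negative test result = 0.5.
Target odds: 0.25 ÷ 0.75 = 1/3.
Require 0.5ⁿ ≤ 1/3 ÷ 3 = 1/9.
0.5³ = 0.125 is still above 1/9 but 0.5⁴ = 0.0625 is at or below it, so n = 4.

4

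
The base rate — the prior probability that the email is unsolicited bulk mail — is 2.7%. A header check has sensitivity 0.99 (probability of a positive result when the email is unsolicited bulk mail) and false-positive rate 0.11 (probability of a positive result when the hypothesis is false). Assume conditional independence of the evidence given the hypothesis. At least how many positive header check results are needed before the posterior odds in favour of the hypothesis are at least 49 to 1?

4

Prior odds: 0.027 ÷ 0.973 = 27/973.
Likelihood ratio of a positive result = 0.99/0.11 = 9.
Target odds = 49.
Need (27/973) × 9ⁿ ≥ 49, i.e. 9ⁿ ≥ 47677/27.
9³ = 729 falls short of 47677/27 but 9⁴ = 6561 reaches it, so n = 4.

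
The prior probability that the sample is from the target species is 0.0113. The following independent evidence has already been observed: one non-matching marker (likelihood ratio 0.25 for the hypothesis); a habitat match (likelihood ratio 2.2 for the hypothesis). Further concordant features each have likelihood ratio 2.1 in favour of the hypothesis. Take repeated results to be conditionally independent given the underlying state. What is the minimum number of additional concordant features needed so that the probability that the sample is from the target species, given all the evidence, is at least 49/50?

13

Prior odds = 0.0113/0.9887 = 113/9887.
Combined Bayes factor of the evidence already in hand = 0.25 × 2.2 = 0.55.
Odds after that evidence = (113/9887) × 0.55 = 1243/197740.
Target odds = 0.98/0.02 = 49.
Need 2.1ⁿ ≥ 49 ÷ (1243/197740) = 9689260/1243.
2.1¹² ≈7355.83 falls short of 9689260/1243 but 2.1¹³ ≈15447.2 reaches it, so n = 13.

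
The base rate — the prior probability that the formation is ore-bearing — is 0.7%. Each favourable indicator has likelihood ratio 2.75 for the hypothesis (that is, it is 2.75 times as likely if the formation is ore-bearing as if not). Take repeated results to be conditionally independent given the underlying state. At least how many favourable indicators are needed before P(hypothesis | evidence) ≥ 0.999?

12

Prior odds: 0.007 ÷ 0.993 = 7/993.
Likelihood ratio per favourable indicator = 2.75.
Target odds: 0.999 ÷ 0.001 = 999.
Require 2.75ⁿ ≥ 999 ÷ (7/993) = 992007/7.
2.75¹¹ ≈68023.6 falls short of 992007/7 but 2.75¹² ≈187065 reaches it, so n = 12.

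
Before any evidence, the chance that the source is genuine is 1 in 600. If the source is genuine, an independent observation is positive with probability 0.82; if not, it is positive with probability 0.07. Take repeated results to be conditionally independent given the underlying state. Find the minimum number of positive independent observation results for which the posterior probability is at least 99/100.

5

Prior odds = (1/600)/(599/600) = 1/599.
Likelihood ratio of a positive = 0.82/0.07 = 82/7.
Target odds: 0.99 ÷ 0.01 = 99.
Need (1/599) × (82/7)ⁿ ≥ 99, i.e. (82/7)ⁿ ≥ 59301.
(82/7)⁴ = 45212176/2401 falls short of 59301 but (82/7)⁵ ≈220587 reaches it, so n = 5.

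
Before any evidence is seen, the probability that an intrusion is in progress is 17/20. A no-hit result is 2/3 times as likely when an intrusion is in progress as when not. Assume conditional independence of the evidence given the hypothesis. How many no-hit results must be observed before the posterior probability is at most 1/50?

Prior odds: 0.85 ÷ 0.15 = 17/3.
Likelihood ratio per no-hit result = 2/3.
Target posterior odds = 0.02/0.98 = 1/49.
Require (2/3)ⁿ ≤ 1/49 ÷ (17/3) = 3/833.
(2/3)¹³ = 8192/1594323 is still above 3/833 but (2/3)¹⁴ = 16384/4782969 is at or below it, so n = 14.

14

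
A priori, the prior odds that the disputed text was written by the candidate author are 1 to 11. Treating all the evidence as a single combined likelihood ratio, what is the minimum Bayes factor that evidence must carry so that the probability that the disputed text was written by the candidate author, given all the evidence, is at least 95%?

209

Prior odds = 1/11.
Target odds = 0.95/0.05 = 19.
Required Bayes factor = 19 ÷ (1/11) = 209.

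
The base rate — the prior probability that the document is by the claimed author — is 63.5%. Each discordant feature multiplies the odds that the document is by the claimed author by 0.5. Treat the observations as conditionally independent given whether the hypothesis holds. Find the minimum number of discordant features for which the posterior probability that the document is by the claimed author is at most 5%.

Prior odds: 0.635 ÷ 0.365 = 127/73.
Likelihood ratio per discordant feature = 0.5.
Target odds: 0.05 ÷ 0.95 = 1/19.
Require 0.5ⁿ ≤ 1/19 ÷ (127/73) = 73/2413.
0.5⁵ = 0.03125 is still above 73/2413 but 0.5⁶ = 0.015625 is at or below it, so n = 6.

6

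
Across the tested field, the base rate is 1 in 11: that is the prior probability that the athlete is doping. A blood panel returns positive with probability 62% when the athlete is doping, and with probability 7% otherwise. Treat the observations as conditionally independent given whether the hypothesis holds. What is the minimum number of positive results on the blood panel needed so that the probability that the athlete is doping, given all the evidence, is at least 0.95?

3

Prior odds: (1/11) ÷ (10/11) = 0.1.
Likelihood ratio of a positive result = 0.62/0.07 = 62/7.
Target odds: 0.95 ÷ 0.05 = 19.
Require (62/7)ⁿ ≥ 19 ÷ 0.1 = 190.
(62/7)² = 3844/49 falls short of 190 but (62/7)³ = 238328/343 reaches it, so n = 3.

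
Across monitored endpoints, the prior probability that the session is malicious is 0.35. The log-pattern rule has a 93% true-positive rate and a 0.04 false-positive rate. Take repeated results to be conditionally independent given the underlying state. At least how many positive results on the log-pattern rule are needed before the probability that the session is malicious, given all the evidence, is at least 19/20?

2

Prior odds: 0.35 ÷ 0.65 = 7/13.
Likelihood ratio of a positive result = 0.93/0.04 = 23.25.
Target posterior odds = 0.95/0.05 = 19.
Require 23.25ⁿ ≥ 19 ÷ (7/13) = 247/7.
23.25¹ = 23.25 falls short of 247/7 but 23.25² = 540.5625 reaches it, so n = 2.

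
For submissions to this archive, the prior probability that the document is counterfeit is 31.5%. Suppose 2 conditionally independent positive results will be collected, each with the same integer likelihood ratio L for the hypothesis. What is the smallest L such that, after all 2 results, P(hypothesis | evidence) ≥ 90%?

5

Prior odds = 0.315/0.685 = 63/137.
Target odds = 0.9/0.1 = 9.
Need L² ≥ 9 ÷ (63/137) = 137/7.
4² = 16 < 137/7 ≤ 25 = 5², so L = 5.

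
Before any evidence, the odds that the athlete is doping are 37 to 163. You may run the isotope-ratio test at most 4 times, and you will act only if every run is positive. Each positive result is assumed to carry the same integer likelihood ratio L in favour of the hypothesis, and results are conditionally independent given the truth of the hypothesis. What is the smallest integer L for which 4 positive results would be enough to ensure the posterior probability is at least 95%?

4

Prior odds = 37/163.
Target odds = 0.95/0.05 = 19.
Need L⁴ ≥ 19 ÷ (37/163) = 3097/37.
3⁴ = 81 < 3097/37 ≤ 256 = 4⁴, so L = 4.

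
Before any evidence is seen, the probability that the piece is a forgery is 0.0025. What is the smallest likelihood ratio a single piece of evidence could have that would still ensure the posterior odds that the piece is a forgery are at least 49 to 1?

Prior odds = 0.0025/0.9975 = 1/399.
Target odds = 49.
Required Bayes factor = 49 ÷ (1/399) = 19551.

19551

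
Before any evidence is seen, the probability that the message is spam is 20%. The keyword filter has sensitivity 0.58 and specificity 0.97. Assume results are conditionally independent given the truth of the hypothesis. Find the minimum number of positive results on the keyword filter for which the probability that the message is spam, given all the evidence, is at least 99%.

3

Prior odds = 0.2/0.8 = 0.25.
False-positive rate = 1 − 0.97 = 0.03; likelihood ratio of a positive = 0.58/0.03 = 58/3.
Target odds: 0.99 ÷ 0.01 = 99.
Need 0.25 × (58/3)ⁿ ≥ 99, i.e. (58/3)ⁿ ≥ 396.
(58/3)² = 3364/9 falls short of 396 but (58/3)³ = 195112/27 reaches it, so n = 3.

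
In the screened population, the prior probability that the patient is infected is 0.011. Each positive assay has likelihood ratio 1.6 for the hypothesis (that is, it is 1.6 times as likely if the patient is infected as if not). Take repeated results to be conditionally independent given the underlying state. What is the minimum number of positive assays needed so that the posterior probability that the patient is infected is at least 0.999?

25

Prior odds: 0.011 ÷ 0.989 = 11/989.
Likelihood ratio per positive assay = 1.6.
Target odds: 0.999 ÷ 0.001 = 999.
Require 1.6ⁿ ≥ 999 ÷ (11/989) = 988011/11.
1.6²⁴ ≈79228.2 falls short of 988011/11 but 1.6²⁵ ≈126765 reaches it, so n = 25.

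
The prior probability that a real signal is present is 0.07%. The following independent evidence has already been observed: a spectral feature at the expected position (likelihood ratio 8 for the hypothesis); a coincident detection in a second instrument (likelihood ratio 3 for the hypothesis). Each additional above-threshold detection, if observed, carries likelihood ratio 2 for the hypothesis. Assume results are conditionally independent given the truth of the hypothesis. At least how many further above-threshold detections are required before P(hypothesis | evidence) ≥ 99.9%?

Prior odds = 0.0007/0.9993 = 7/9993.
Combined Bayes factor of the evidence already in hand = 8 × 3 = 24.
Odds after that evidence = (7/9993) × 24 = 56/3331.
Target odds = 0.999/0.001 = 999.
Need 2ⁿ ≥ 999 ÷ (56/3331) = 3327669/56.
2¹⁵ = 32768 falls short of 3327669/56 but 2¹⁶ = 65536 reaches it, so n = 16.

16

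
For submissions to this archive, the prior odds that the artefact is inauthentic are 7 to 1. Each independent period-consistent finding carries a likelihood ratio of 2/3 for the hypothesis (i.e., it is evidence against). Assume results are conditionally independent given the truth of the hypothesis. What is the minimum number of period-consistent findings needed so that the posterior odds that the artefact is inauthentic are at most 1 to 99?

17

Prior odds = 7.
Likelihood ratio per period-consistent finding = 2/3.
Target odds = 1/99.
Require (2/3)ⁿ ≤ 1/99 ÷ 7 = 1/693.
(2/3)¹⁶ = 65536/43046721 is still above 1/693 but (2/3)¹⁷ = 131072/129140163 is at or below it, so n = 17.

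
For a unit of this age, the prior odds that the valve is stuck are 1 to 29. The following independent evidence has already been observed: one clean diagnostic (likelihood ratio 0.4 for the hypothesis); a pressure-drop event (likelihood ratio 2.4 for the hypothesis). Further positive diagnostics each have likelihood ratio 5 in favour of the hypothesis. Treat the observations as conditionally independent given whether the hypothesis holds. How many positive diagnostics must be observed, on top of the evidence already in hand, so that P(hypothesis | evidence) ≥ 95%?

Prior odds = 1/29.
Combined Bayes factor of the evidence already in hand = 0.4 × 2.4 = 0.96.
Odds after that evidence = (1/29) × 0.96 = 24/725.
Target odds = 0.95/0.05 = 19.
Need 5ⁿ ≥ 19 ÷ (24/725) = 13775/24.
5³ = 125 falls short of 13775/24 but 5⁴ = 625 reaches it, so n = 4.

4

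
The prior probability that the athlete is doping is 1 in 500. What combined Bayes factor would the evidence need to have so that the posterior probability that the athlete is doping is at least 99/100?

49401

Prior odds = 0.002/0.998 = 1/499.
Target odds = 0.99/0.01 = 99.
Required Bayes factor = 99 ÷ (1/499) = 49401.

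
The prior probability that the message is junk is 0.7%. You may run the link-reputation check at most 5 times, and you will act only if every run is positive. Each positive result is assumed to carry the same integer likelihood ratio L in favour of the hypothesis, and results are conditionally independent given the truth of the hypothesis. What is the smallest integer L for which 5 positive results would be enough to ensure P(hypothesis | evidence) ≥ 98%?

6

Prior odds = 0.007/0.993 = 7/993.
Target odds = 0.98/0.02 = 49.
Need L⁵ ≥ 49 ÷ (7/993) = 6951.
5⁵ = 3125 < 6951 ≤ 7776 = 6⁵, so L = 6.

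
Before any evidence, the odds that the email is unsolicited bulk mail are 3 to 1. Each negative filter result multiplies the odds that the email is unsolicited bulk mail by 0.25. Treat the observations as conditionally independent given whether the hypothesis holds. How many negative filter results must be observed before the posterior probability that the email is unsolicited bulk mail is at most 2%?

Prior odds = 3.
Likelihood ratio per negative filter result = 0.25.
Target odds: 0.02 ÷ 0.98 = 1/49.
Need 3 × 0.25ⁿ ≤ 1/49, i.e. 0.25ⁿ ≤ 1/147.
0.25³ = 0.015625 is still above 1/147 but 0.25⁴ = 0.00390625 is at or below it, so n = 4.

4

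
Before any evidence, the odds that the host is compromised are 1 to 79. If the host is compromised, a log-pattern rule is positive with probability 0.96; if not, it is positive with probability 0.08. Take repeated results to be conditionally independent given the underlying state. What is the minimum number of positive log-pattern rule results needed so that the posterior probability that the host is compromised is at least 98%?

4

Prior odds = 1/79.
Likelihood ratio of a positive = 0.96/0.08 = 12.
Target posterior odds = 0.98/0.02 = 49.
Need (1/79) × 12ⁿ ≥ 49, i.e. 12ⁿ ≥ 3871.
12³ = 1728 falls short of 3871 but 12⁴ = 20736 reaches it, so n = 4.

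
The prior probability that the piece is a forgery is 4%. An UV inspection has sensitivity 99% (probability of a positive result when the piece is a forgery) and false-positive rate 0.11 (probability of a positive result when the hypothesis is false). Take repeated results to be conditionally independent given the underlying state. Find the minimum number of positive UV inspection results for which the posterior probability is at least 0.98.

4

Prior odds: 0.04 ÷ 0.96 = 1/24.
Likelihood ratio of a positive result = 0.99/0.11 = 9.
Target odds: 0.98 ÷ 0.02 = 49.
Need (1/24) × 9ⁿ ≥ 49, i.e. 9ⁿ ≥ 1176.
9³ = 729 falls short of 1176 but 9⁴ = 6561 reaches it, so n = 4.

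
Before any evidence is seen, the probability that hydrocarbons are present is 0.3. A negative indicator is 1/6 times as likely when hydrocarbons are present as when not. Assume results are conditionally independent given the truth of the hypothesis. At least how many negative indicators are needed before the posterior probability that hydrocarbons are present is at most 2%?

Prior odds = 0.3/0.7 = 3/7.
Likelihood ratio per negative indicator = 1/6.
Target odds: 0.02 ÷ 0.98 = 1/49.
Need (3/7) × (1/6)ⁿ ≤ 1/49, i.e. (1/6)ⁿ ≤ 1/21.
(1/6)¹ = 1/6 is still above 1/21 but (1/6)² = 1/36 is at or below it, so n = 2.

2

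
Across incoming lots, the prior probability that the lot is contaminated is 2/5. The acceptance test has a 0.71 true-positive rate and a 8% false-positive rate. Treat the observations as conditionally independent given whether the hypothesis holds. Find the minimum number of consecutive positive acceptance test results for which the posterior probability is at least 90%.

Prior odds: 0.4 ÷ 0.6 = 2/3.
Likelihood ratio of a positive result = 0.71/0.08 = 8.875.
Target posterior odds = 0.9/0.1 = 9.
Require 8.875ⁿ ≥ 9 ÷ (2/3) = 13.5.
8.875¹ = 8.875 falls short of 13.5 but 8.875² = 78.765625 reaches it, so n = 2.

2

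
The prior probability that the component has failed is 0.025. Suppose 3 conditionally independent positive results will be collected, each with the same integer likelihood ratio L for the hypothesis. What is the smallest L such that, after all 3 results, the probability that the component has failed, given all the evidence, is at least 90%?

Prior odds = 0.025/0.975 = 1/39.
Target odds = 0.9/0.1 = 9.
Need L³ ≥ 9 ÷ (1/39) = 351.
7³ = 343 < 351 ≤ 512 = 8³, so L = 8.

8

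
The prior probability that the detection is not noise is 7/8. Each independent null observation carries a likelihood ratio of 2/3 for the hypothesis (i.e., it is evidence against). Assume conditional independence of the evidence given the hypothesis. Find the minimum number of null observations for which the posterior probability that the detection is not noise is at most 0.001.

22

Prior odds: 0.875 ÷ 0.125 = 7.
Likelihood ratio per null observation = 2/3.
Target posterior odds = 0.001/0.999 = 1/999.
Require (2/3)ⁿ ≤ 1/999 ÷ 7 = 1/6993.
(2/3)²¹ ≈0.000200486 is still above 1/6993 but (2/3)²² ≈0.000133657 is at or below it, so n = 22.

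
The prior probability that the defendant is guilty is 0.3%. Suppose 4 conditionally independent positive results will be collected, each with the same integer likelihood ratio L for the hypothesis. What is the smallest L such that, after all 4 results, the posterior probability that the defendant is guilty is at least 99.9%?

Prior odds = 0.003/0.997 = 3/997.
Target odds = 0.999/0.001 = 999.
Need L⁴ ≥ 999 ÷ (3/997) = 332001.
24⁴ = 331776 < 332001 ≤ 390625 = 25⁴, so L = 25.

25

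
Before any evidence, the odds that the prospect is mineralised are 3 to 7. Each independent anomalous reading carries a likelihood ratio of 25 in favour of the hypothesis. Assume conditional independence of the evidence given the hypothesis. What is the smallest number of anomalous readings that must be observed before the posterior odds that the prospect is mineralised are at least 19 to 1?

2

Prior odds = 3/7.
Likelihood ratio per anomalous reading = 25.
Target odds = 19.
Require 25ⁿ ≥ 19 ÷ (3/7) = 133/3.
25¹ = 25 falls short of 133/3 but 25² = 625 reaches it, so n = 2.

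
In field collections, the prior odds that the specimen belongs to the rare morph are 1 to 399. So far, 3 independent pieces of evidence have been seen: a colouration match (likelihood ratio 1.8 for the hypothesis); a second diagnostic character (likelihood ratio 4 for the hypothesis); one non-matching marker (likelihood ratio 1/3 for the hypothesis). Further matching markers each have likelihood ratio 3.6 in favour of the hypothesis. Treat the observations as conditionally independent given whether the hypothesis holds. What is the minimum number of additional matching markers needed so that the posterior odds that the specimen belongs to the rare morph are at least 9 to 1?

6

Prior odds = 1/399.
Combined Bayes factor of the evidence already in hand = 1.8 × 4 × (1/3) = 2.4.
Odds after that evidence = (1/399) × 2.4 = 4/665.
Target odds = 9.
Need 3.6ⁿ ≥ 9 ÷ (4/665) = 1496.25.
3.6⁵ = 604.66176 falls short of 1496.25 but 3.6⁶ = 34012224/15625 reaches it, so n = 6.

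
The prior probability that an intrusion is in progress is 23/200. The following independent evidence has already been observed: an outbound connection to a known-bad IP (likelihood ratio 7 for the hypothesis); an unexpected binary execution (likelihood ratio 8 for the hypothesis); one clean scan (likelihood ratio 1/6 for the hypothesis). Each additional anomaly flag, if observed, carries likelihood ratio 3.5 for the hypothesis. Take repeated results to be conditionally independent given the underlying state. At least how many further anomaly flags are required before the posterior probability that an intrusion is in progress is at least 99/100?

4

Prior odds = 0.115/0.885 = 23/177.
Combined Bayes factor of the evidence already in hand = 7 × 8 × (1/6) = 28/3.
Odds after that evidence = (23/177) × 28/3 = 644/531.
Target odds = 0.99/0.01 = 99.
Need 3.5ⁿ ≥ 99 ÷ (644/531) = 52569/644.
3.5³ = 42.875 falls short of 52569/644 but 3.5⁴ = 150.0625 reaches it, so n = 4.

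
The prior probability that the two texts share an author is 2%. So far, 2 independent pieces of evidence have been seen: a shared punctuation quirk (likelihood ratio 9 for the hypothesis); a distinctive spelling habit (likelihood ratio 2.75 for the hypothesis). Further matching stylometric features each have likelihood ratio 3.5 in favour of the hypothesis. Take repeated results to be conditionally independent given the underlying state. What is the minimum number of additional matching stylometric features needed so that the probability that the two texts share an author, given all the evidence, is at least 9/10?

3

Prior odds = 0.02/0.98 = 1/49.
Combined Bayes factor of the evidence already in hand = 9 × 2.75 = 24.75.
Odds after that evidence = (1/49) × 24.75 = 99/196.
Target odds = 0.9/0.1 = 9.
Need 3.5ⁿ ≥ 9 ÷ (99/196) = 196/11.
3.5² = 12.25 falls short of 196/11 but 3.5³ = 42.875 reaches it, so n = 3.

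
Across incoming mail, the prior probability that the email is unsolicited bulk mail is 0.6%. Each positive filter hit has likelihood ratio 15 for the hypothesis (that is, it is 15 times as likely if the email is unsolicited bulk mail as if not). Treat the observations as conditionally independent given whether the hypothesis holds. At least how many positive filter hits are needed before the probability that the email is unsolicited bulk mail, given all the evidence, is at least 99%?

Prior odds = 0.006/0.994 = 3/497.
Likelihood ratio per positive filter hit = 15.
Target odds: 0.99 ÷ 0.01 = 99.
Need (3/497) × 15ⁿ ≥ 99, i.e. 15ⁿ ≥ 16401.
15³ = 3375 falls short of 16401 but 15⁴ = 50625 reaches it, so n = 4.

4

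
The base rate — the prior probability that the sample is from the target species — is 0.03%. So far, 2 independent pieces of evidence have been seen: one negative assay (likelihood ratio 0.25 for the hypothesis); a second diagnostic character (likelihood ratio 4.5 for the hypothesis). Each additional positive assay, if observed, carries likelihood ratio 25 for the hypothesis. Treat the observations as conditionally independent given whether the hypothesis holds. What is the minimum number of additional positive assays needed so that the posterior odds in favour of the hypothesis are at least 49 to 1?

Prior odds = 0.0003/0.9997 = 3/9997.
Combined Bayes factor of the evidence already in hand = 0.25 × 4.5 = 1.125.
Odds after that evidence = (3/9997) × 1.125 = 27/79976.
Target odds = 49.
Need 25ⁿ ≥ 49 ÷ (27/79976) = 3918824/27.
25³ = 15625 falls short of 3918824/27 but 25⁴ = 390625 reaches it, so n = 4.

4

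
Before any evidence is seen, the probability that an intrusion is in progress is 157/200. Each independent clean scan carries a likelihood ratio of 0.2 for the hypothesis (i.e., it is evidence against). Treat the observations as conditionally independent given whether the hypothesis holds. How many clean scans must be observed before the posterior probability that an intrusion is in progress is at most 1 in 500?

5

Prior odds: 0.785 ÷ 0.215 = 157/43.
Likelihood ratio per clean scan = 0.2.
Target posterior odds = 0.002/0.998 = 1/499.
Need (157/43) × 0.2ⁿ ≤ 1/499, i.e. 0.2ⁿ ≤ 43/78343.
0.2⁴ = 0.0016 is still above 43/78343 but 0.2⁵ = 0.00032 is at or below it, so n = 5.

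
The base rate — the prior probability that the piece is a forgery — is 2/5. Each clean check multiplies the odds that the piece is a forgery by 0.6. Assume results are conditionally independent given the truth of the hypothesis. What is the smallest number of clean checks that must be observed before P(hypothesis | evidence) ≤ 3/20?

3

Prior odds = 0.4/0.6 = 2/3.
Likelihood ratio per clean check = 0.6.
Target posterior odds = 0.15/0.85 = 3/17.
Need (2/3) × 0.6ⁿ ≤ 3/17, i.e. 0.6ⁿ ≤ 9/34.
0.6² = 0.36 is still above 9/34 but 0.6³ = 0.216 is at or below it, so n = 3.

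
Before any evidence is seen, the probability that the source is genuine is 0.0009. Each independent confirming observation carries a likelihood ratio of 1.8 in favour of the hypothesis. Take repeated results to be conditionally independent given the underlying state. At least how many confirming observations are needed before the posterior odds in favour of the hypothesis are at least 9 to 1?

Prior odds: 0.0009 ÷ 0.9991 = 9/9991.
Likelihood ratio per confirming observation = 1.8.
Target odds = 9.
Need (9/9991) × 1.8ⁿ ≥ 9, i.e. 1.8ⁿ ≥ 9991.
1.8¹⁵ ≈6746.64 falls short of 9991 but 1.8¹⁶ ≈12144 reaches it, so n = 16.

16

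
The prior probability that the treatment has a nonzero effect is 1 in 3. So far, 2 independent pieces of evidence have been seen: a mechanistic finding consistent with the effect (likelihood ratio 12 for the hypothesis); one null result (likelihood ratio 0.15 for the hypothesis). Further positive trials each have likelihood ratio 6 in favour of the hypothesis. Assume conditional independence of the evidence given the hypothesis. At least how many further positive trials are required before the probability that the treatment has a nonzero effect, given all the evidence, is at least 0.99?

Prior odds = (1/3)/(2/3) = 0.5.
Combined Bayes factor of the evidence already in hand = 12 × 0.15 = 1.8.
Odds after that evidence = 0.5 × 1.8 = 0.9.
Target odds = 0.99/0.01 = 99.
Need 6ⁿ ≥ 99 ÷ 0.9 = 110.
6² = 36 falls short of 110 but 6³ = 216 reaches it, so n = 3.

3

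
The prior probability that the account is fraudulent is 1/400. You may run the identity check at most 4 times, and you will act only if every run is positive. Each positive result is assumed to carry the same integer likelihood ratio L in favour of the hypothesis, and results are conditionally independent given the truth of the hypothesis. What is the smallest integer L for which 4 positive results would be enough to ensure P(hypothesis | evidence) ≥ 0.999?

Prior odds = 0.0025/0.9975 = 1/399.
Target odds = 0.999/0.001 = 999.
Need L⁴ ≥ 999 ÷ (1/399) = 398601.
25⁴ = 390625 < 398601 ≤ 456976 = 26⁴, so L = 26.

26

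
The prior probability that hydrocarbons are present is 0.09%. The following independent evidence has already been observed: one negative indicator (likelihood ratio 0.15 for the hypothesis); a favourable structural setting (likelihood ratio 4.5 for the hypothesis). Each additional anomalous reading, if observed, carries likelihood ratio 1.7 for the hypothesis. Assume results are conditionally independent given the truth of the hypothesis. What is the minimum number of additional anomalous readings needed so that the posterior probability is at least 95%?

Prior odds = 0.0009/0.9991 = 9/9991.
Combined Bayes factor of the evidence already in hand = 0.15 × 4.5 = 0.675.
Odds after that evidence = (9/9991) × 0.675 = 243/399640.
Target odds = 0.95/0.05 = 19.
Need 1.7ⁿ ≥ 19 ÷ (243/399640) = 7593160/243.
1.7¹⁹ ≈23907.2 falls short of 7593160/243 but 1.7²⁰ ≈40642.3 reaches it, so n = 20.

20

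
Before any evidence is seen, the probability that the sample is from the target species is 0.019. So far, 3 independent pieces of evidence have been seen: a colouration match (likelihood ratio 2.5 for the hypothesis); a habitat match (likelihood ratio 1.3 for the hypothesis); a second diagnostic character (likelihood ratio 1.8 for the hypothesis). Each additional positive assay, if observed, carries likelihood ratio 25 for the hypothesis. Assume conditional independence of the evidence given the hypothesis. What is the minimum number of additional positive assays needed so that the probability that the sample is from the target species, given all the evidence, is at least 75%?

Prior odds = 0.019/0.981 = 19/981.
Combined Bayes factor of the evidence already in hand = 2.5 × 1.3 × 1.8 = 5.85.
Odds after that evidence = (19/981) × 5.85 = 247/2180.
Target odds = 0.75/0.25 = 3.
Need 25ⁿ ≥ 3 ÷ (247/2180) = 6540/247.
25¹ = 25 falls short of 6540/247 but 25² = 625 reaches it, so n = 2.

2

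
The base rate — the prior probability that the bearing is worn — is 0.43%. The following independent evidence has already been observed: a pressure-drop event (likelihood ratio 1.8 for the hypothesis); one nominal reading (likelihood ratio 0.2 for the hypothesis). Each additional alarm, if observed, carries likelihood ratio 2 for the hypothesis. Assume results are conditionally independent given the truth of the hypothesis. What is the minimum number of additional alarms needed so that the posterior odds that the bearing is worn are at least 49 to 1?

Prior odds = 0.0043/0.9957 = 43/9957.
Combined Bayes factor of the evidence already in hand = 1.8 × 0.2 = 0.36.
Odds after that evidence = (43/9957) × 0.36 = 129/82975.
Target odds = 49.
Need 2ⁿ ≥ 49 ÷ (129/82975) = 4065775/129.
2¹⁴ = 16384 falls short of 4065775/129 but 2¹⁵ = 32768 reaches it, so n = 15.

15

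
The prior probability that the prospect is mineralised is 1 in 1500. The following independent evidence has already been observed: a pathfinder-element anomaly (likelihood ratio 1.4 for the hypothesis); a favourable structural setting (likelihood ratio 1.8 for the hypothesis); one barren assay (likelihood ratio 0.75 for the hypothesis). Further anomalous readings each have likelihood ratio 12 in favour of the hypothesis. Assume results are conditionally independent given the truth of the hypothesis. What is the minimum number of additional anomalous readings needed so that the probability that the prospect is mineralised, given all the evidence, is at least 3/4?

4

Prior odds = (1/1500)/(1499/1500) = 1/1499.
Combined Bayes factor of the evidence already in hand = 1.4 × 1.8 × 0.75 = 1.89.
Odds after that evidence = (1/1499) × 1.89 = 189/149900.
Target odds = 0.75/0.25 = 3.
Need 12ⁿ ≥ 3 ÷ (189/149900) = 149900/63.
12³ = 1728 falls short of 149900/63 but 12⁴ = 20736 reaches it, so n = 4.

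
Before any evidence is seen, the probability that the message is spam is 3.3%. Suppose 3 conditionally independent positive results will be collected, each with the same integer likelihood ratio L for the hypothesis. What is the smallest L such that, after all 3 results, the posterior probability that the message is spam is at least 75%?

5

Prior odds = 0.033/0.967 = 33/967.
Target odds = 0.75/0.25 = 3.
Need L³ ≥ 3 ÷ (33/967) = 967/11.
4³ = 64 < 967/11 ≤ 125 = 5³, so L = 5.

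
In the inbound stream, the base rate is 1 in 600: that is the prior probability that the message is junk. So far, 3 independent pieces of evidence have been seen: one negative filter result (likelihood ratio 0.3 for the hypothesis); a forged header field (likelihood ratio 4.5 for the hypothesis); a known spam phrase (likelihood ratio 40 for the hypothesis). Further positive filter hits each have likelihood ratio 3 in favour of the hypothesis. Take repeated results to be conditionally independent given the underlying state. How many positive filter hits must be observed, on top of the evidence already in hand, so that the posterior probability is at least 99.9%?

9

Prior odds = (1/600)/(599/600) = 1/599.
Combined Bayes factor of the evidence already in hand = 0.3 × 4.5 × 40 = 54.
Odds after that evidence = (1/599) × 54 = 54/599.
Target odds = 0.999/0.001 = 999.
Need 3ⁿ ≥ 999 ÷ (54/599) = 11081.5.
3⁸ = 6561 falls short of 11081.5 but 3⁹ = 19683 reaches it, so n = 9.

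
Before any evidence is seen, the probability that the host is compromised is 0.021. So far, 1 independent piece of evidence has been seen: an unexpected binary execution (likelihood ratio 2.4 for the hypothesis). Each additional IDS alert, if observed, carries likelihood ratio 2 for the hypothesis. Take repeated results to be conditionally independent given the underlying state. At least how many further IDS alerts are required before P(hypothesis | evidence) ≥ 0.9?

Prior odds = 0.021/0.979 = 21/979.
Bayes factor of the evidence already in hand = 2.4.
Odds after that evidence = (21/979) × 2.4 = 252/4895.
Target odds = 0.9/0.1 = 9.
Need 2ⁿ ≥ 9 ÷ (252/4895) = 4895/28.
2⁷ = 128 falls short of 4895/28 but 2⁸ = 256 reaches it, so n = 8.

8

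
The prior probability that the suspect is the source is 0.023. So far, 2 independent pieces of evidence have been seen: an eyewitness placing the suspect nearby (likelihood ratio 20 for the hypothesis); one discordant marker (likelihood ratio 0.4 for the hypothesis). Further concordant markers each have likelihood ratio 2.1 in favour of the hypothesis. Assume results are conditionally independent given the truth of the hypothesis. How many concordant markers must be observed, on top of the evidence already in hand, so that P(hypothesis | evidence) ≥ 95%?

7

Prior odds = 0.023/0.977 = 23/977.
Combined Bayes factor of the evidence already in hand = 20 × 0.4 = 8.
Odds after that evidence = (23/977) × 8 = 184/977.
Target odds = 0.95/0.05 = 19.
Need 2.1ⁿ ≥ 19 ÷ (184/977) = 18563/184.
2.1⁶ = 85766121/1000000 falls short of 18563/184 but 2.1⁷ ≈180.109 reaches it, so n = 7.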